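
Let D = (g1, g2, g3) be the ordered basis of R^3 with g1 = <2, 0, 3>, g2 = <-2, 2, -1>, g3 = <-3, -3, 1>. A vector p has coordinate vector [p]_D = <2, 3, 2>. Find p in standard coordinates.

<-8, 0, 5>

The coordinates say p = 2g1 + 3g2 + 2g3; adding the scaled basis vectors gives <-8, 0, 5>.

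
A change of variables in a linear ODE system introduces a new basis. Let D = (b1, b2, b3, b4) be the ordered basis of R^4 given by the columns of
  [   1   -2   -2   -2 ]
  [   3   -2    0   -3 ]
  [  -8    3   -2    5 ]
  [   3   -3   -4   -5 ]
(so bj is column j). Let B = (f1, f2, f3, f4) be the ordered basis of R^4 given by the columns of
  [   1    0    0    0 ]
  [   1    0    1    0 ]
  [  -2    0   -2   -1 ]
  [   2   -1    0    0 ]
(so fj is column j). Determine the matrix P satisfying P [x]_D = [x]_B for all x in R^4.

Column j of P is [bj]_B, since P maps D-coordinates to B-coordinates.
Expressing b1 in B: b1 = f1 - f2 + 2f3 + 2f4, so column 1 of P is [1, -1, 2, 2].
Doing the same for each bj gives P = [[1, -2, -2, -2], [-1, -1, 0, 1], [2, 0, 2, -1], [2, 1, 2, 1]].

[[1, -2, -2, -2], [-1, -1, 0, 1], [2, 0, 2, -1], [2, 1, 2, 1]]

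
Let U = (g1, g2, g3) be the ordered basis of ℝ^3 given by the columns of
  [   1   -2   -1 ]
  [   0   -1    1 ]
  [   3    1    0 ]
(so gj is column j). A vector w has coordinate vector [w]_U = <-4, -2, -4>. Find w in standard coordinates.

By definition w = -4g1 - 2g2 - 4g3.
Summing componentwise gives <4, -2, -14>.

<4, -2, -14>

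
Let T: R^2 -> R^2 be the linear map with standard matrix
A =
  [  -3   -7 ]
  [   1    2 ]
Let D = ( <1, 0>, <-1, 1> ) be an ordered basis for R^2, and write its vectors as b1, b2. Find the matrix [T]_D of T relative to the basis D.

[[-2, -3], [1, 1]]

The j-th column of [T]_D is [T(bj)]_D.
T(b1) = A b1 = <-3, 1> = -2b1 + b2, so column 1 is <-2, 1>.
Repeating for b2 and assembling the columns gives [[-2, -3], [1, 1]].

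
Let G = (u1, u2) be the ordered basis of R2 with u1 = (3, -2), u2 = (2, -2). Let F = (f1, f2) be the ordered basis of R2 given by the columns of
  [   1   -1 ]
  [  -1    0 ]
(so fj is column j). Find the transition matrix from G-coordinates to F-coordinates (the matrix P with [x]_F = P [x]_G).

[[2, 2], [-1, 0]]

Column j of P is [uj]_F, since P maps G-coordinates to F-coordinates.
Expressing u1 in F: u1 = 2f1 - f2, so column 1 of P is (2, -1).
Doing the same for each uj gives P = [[2, 2], [-1, 0]].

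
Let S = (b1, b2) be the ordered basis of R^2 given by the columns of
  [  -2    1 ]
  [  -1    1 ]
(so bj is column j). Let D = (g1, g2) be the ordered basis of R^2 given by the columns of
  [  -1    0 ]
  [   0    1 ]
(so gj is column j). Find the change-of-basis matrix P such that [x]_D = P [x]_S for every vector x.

[[2, -1], [-1, 1]]

Let M have columns bj and N have columns gj. Then for every x, N [x]_D = x = M [x]_S, so P = N^(-1) M.
Since det N = -1, N^(-1) has integer entries; multiplying gives P = [[2, -1], [-1, 1]].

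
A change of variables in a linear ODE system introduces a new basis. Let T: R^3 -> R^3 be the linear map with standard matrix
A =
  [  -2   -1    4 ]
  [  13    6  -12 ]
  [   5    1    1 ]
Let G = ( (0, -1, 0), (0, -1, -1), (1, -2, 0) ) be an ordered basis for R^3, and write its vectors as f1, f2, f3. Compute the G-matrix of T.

Let P have columns f1, ..., f3. Then [T]_G = P^(-1) A P.
Here det P = 1, so P^(-1) is integer; computing A P first and then P^(-1)(A P) gives [[3, -2, 2], [1, 2, -3], [1, -3, 0]].

[[3, -2, 2], [1, 2, -3], [1, -3, 0]]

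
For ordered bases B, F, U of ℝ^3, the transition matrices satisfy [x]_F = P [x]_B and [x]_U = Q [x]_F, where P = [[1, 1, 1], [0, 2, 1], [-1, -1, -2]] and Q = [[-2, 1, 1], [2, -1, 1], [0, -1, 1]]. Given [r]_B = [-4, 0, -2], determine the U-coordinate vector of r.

[18, -2, 10]

First [r]_F = P [r]_B = [-6, -2, 8].
Then [r]_U = Q [r]_F = [18, -2, 10].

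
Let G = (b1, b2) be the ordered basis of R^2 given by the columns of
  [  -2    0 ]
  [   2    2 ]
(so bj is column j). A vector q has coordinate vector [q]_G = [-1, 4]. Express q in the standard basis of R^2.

[2, 6]

q = M [q]_G, where M has columns b1, b2.
Carrying out the matrix-vector product, q = [2, 6].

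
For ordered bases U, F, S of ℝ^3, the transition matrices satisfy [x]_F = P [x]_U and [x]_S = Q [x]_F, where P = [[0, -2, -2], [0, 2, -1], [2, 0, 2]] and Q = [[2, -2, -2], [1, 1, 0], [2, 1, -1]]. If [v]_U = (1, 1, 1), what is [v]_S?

(-18, -3, -11)

Apply P to get F-coordinates (-4, 1, 4), then Q to get S-coordinates.
The result is [v]_S = (-18, -3, -11).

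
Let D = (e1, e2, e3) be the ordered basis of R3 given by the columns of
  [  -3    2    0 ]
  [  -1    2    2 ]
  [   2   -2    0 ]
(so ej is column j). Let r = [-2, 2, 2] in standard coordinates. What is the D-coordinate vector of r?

Write r = c_1 e1 + ... + c_3 e3 and solve for the c_i.
Solving this 3x3 system gives c = (0, -1, 2).
Check: 0·e1 - e2 + 2e3 = [-2, 2, 2].

[0, -1, 2]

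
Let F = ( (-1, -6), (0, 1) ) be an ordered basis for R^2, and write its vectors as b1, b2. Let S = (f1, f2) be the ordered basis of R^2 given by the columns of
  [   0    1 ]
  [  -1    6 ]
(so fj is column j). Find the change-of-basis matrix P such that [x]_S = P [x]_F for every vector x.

[[0, -1], [-1, 0]]

Take x = bj: its F-coordinates are the j-th standard unit vector, so P e_j — column j of P — equals [bj]_S.
b1 = 0·f1 - f2, giving column 1 = (0, -1); repeating for each j gives P = [[0, -1], [-1, 0]].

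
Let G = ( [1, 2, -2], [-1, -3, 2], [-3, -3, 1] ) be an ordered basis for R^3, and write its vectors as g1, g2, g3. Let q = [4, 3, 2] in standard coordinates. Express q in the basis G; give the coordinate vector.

We seek scalars with c_1 g1 + ... + c_3 g3 = q; equivalently solve M c = q where the columns of M are g1, ..., g3.
Gaussian elimination on [M | q] yields c = (-3, -1, -2).
Check: -3g1 - g2 - 2g3 = [4, 3, 2].

[-3, -1, -2]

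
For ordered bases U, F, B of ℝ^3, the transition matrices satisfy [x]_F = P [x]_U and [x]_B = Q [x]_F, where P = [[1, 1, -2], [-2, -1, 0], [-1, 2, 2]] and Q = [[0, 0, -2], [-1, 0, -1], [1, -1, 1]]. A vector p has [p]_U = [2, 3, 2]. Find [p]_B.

[-16, -9, 16]

Composing the changes, [p]_B = Q P [p]_U.
Q P = [[2, -4, -4], [0, -3, 0], [2, 4, 0]]; applying this to [2, 3, 2] gives [-16, -9, 16].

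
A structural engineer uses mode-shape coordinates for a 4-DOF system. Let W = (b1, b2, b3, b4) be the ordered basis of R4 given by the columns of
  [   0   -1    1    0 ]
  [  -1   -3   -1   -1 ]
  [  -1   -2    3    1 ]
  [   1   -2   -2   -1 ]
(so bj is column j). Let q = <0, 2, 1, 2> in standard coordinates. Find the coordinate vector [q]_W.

<0, -1, -1, 2>

Write q = c_1 b1 + ... + c_4 b4 and solve for the c_i.
Gaussian elimination on [M | q] yields c = (0, -1, -1, 2).
Check: 0·b1 - b2 - b3 + 2b4 = <0, 2, 1, 2>.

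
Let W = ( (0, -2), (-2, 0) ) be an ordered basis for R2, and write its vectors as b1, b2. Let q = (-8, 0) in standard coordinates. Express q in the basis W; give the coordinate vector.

Write q = c_1 b1 + c_2 b2 and solve for the c_i.
System: 0c_1 - 2c_2 = -8, -2c_1 + 0c_2 = 0; solving gives c_1 = 0, c_2 = 4.
Check: 0·b1 + 4b2 = (-8, 0).

(0, 4)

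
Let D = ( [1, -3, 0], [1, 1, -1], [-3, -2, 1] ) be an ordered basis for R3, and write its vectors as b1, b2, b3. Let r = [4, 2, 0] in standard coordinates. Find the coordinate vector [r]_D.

[0, -2, -2]

Write r = c_1 b1 + ... + c_3 b3 and solve for the c_i.
Solving this 3x3 system gives c = (0, -2, -2).
Check: 0·b1 - 2b2 - 2b3 = [4, 2, 0].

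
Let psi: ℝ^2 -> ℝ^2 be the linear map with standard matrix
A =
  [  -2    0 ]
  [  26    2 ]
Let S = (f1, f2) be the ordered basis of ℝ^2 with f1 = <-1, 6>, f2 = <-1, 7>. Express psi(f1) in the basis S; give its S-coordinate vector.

Column 1 of [psi]_S is the S-coordinate vector of psi(f1).
In standard coordinates psi(f1) = A f1 = <2, -14>.
Converting to S: <2, -14> = 0·f1 - 2f2, so the coordinate vector is <0, -2>.

<0, -2>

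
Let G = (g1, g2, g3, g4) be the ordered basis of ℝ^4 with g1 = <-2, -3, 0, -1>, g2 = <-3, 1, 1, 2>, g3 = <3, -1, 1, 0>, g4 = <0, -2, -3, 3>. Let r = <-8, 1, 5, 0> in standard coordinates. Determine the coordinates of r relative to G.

[r]_G is the unique c with M c = r, where M has columns g1, ..., g4.
Solving this 4x4 system gives c = (1, 2, 0, -1).
Check: g1 + 2g2 + 0·g3 - g4 = <-8, 1, 5, 0>.

<1, 2, 0, -1>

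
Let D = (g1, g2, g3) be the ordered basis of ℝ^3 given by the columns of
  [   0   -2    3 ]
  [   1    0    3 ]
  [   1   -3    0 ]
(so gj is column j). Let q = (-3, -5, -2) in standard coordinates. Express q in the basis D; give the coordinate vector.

[q]_D is the unique c with M c = q, where M has columns g1, ..., g3.
Row-reducing the augmented matrix [M | q] gives c = (-2, 0, -1).
Check: -2g1 + 0·g2 - g3 = (-3, -5, -2).

(-2, 0, -1)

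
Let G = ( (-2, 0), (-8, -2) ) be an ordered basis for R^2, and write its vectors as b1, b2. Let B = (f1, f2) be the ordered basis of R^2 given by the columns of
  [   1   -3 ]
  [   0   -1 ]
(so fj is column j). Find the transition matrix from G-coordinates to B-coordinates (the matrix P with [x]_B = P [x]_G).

Column j of P is [bj]_B, since P maps G-coordinates to B-coordinates.
Expressing b1 in B: b1 = -2f1 + 0·f2, so column 1 of P is (-2, 0).
Doing the same for each bj gives P = [[-2, -2], [0, 2]].

[[-2, -2], [0, 2]]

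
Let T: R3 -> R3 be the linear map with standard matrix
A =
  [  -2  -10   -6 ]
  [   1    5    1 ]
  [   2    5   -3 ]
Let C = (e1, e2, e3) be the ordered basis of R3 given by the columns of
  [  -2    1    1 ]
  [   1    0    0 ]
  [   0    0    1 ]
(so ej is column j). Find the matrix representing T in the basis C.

The j-th column of [T]_C is [T(ej)]_C.
T(e1) = A e1 = (-6, 3, 1) = 3e1 - e2 + e3, so column 1 is (3, -1, 1).
Repeating for e2, e3 and assembling the columns gives [[3, 1, 2], [-1, -2, -3], [1, 2, -1]].

[[3, 1, 2], [-1, -2, -3], [1, 2, -1]]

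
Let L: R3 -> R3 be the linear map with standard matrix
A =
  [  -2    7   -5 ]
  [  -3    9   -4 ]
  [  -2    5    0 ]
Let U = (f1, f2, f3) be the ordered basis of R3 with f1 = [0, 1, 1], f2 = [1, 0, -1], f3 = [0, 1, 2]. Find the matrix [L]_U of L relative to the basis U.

Let P have columns f1, ..., f3. Then [L]_U = P^(-1) A P.
Here det P = -1, so P^(-1) is integer; computing A P first and then P^(-1)(A P) gives [[3, 1, 0], [2, 3, -3], [2, 0, 1]].

[[3, 1, 0], [2, 3, -3], [2, 0, 1]]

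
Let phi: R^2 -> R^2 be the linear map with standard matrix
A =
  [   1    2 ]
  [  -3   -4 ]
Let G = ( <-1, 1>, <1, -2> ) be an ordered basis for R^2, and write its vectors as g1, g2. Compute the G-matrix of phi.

[[-1, 1], [0, -2]]

With P the matrix whose columns are g1, g2, [phi]_G = P^(-1) A P.
Column by column: phi(g1) = A g1 = <1, -1>; its G-coordinates <-1, 0> give column 1.
Continuing for each basis vector yields [phi]_G = [[-1, 1], [0, -2]].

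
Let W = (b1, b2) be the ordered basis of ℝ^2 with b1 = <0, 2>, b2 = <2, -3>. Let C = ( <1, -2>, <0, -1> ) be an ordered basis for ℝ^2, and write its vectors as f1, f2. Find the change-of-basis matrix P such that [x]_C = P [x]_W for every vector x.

Let M have columns bj and N have columns fj. Then for every x, N [x]_C = x = M [x]_W, so P = N^(-1) M.
Since det N = -1, N^(-1) has integer entries; multiplying gives P = [[0, 2], [-2, -1]].

[[0, 2], [-2, -1]]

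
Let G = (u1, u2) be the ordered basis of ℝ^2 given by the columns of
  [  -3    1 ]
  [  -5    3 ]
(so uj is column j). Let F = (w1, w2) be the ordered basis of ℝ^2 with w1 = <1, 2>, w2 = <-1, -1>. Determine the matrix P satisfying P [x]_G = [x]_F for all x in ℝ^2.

Take x = uj: its G-coordinates are the j-th standard unit vector, so P e_j — column j of P — equals [uj]_F.
u1 = -2w1 + w2, giving column 1 = <-2, 1>; repeating for each j gives P = [[-2, 2], [1, 1]].

[[-2, 2], [1, 1]]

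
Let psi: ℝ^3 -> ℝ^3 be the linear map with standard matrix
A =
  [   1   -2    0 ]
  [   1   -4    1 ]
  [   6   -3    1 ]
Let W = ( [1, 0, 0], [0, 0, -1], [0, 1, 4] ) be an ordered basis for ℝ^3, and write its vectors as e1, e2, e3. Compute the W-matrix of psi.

[[1, 0, -2], [-2, -3, -1], [1, -1, 0]]

Let P have columns e1, ..., e3. Then [psi]_W = P^(-1) A P.
Here det P = 1, so P^(-1) is integer; computing A P first and then P^(-1)(A P) gives [[1, 0, -2], [-2, -3, -1], [1, -1, 0]].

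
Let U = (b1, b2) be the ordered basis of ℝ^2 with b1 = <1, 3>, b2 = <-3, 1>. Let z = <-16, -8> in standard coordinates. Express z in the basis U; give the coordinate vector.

[z]_U is the unique c with M c = z, where M has columns b1, b2.
System: c_1 - 3c_2 = -16, 3c_1 + c_2 = -8; solving gives c_1 = -4, c_2 = 4.
Check: -4b1 + 4b2 = <-16, -8>.

<-4, 4>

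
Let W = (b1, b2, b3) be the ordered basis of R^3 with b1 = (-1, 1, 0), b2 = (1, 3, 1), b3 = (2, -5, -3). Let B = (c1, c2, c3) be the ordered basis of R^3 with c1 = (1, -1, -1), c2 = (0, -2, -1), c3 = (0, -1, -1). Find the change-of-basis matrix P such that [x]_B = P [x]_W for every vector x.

[[-1, 1, 2], [-1, -2, 2], [2, 0, -1]]

Column j of P is [bj]_B, since P maps W-coordinates to B-coordinates.
Expressing b1 in B: b1 = -c1 - c2 + 2c3, so column 1 of P is (-1, -1, 2).
Doing the same for each bj gives P = [[-1, 1, 2], [-1, -2, 2], [2, 0, -1]].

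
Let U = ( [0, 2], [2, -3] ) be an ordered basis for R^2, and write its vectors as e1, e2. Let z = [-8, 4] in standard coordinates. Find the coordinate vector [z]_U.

[-4, -4]

[z]_U is the unique c with M c = z, where M has columns e1, e2.
System: 0c_1 + 2c_2 = -8, 2c_1 - 3c_2 = 4; solving gives c_1 = -4, c_2 = -4.
Check: -4e1 - 4e2 = [-8, 4].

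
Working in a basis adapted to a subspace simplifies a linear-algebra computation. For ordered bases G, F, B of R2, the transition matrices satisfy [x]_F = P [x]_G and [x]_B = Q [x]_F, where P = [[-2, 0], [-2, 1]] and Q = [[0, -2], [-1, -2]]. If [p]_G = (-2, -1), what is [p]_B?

(-6, -10)

First [p]_F = P [p]_G = (4, 3).
Then [p]_B = Q [p]_F = (-6, -10).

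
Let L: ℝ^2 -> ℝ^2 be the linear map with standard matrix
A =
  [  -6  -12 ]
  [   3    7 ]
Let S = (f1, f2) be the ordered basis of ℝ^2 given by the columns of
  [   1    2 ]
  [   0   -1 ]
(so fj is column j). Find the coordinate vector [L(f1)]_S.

[0, -3]

Column 1 of [L]_S is the S-coordinate vector of L(f1).
In standard coordinates L(f1) = A f1 = [-6, 3].
Converting to S: [-6, 3] = 0·f1 - 3f2, so the coordinate vector is [0, -3].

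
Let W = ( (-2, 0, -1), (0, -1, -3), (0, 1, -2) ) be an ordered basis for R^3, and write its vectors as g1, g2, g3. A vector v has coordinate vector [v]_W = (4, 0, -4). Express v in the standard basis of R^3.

(-8, -4, 4)

v = M [v]_W, where M has columns g1, ..., g3.
Carrying out the matrix-vector product, v = (-8, -4, 4).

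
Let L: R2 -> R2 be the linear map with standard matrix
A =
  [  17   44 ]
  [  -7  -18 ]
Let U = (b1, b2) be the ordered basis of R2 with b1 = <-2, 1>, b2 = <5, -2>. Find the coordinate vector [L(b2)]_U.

Column 2 of [L]_U is the U-coordinate vector of L(b2).
In standard coordinates L(b2) = A b2 = <-3, 1>.
Converting to U: <-3, 1> = -b1 - b2, so the coordinate vector is <-1, -1>.

<-1, -1>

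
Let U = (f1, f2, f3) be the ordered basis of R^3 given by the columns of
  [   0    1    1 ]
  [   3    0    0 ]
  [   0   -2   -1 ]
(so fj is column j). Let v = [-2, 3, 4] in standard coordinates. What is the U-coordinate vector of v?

We seek scalars with c_1 f1 + ... + c_3 f3 = v; equivalently solve M c = v where the columns of M are f1, ..., f3.
Gaussian elimination on [M | v] yields c = (1, -2, 0).
Check: f1 - 2f2 + 0·f3 = [-2, 3, 4].

[1, -2, 0]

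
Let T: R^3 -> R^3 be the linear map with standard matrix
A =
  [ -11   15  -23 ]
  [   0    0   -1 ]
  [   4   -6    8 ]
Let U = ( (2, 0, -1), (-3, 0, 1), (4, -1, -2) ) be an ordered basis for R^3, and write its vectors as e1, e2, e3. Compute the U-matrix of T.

With P the matrix whose columns are e1, ..., e3, [T]_U = P^(-1) A P.
Column by column: T(e1) = A e1 = (1, 1, 0); its U-coordinates (1, -1, -1) give column 1.
Continuing for each basis vector yields [T]_U = [[1, 0, -1], [-1, -2, 1], [-1, 1, -2]].

[[1, 0, -1], [-1, -2, 1], [-1, 1, -2]]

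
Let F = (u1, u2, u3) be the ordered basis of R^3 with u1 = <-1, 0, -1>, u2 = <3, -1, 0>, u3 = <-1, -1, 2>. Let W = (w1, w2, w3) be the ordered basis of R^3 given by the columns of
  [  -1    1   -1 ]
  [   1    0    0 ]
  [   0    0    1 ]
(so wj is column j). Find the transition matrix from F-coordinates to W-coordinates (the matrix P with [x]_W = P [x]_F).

[[0, -1, -1], [-2, 2, 0], [-1, 0, 2]]

Take x = uj: its F-coordinates are the j-th standard unit vector, so P e_j — column j of P — equals [uj]_W.
u1 = 0·w1 - 2w2 - w3, giving column 1 = <0, -2, -1>; repeating for each j gives P = [[0, -1, -1], [-2, 2, 0], [-1, 0, 2]].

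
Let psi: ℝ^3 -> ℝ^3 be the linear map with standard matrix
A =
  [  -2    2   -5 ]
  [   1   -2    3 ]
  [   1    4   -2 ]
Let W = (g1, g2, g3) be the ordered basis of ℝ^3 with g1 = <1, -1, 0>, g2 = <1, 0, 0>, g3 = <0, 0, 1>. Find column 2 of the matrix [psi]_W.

<-1, -1, 1>

Column 2 of [psi]_W is the W-coordinate vector of psi(g2).
In standard coordinates psi(g2) = A g2 = <-2, 1, 1>.
Converting to W: <-2, 1, 1> = -g1 - g2 + g3, so the coordinate vector is <-1, -1, 1>.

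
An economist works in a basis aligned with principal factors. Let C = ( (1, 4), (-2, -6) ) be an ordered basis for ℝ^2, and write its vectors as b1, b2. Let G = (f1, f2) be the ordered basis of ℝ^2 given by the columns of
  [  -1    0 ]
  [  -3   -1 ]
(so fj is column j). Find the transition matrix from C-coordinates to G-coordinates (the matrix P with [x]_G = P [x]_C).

Take x = bj: its C-coordinates are the j-th standard unit vector, so P e_j — column j of P — equals [bj]_G.
b1 = -f1 - f2, giving column 1 = (-1, -1); repeating for each j gives P = [[-1, 2], [-1, 0]].

[[-1, 2], [-1, 0]]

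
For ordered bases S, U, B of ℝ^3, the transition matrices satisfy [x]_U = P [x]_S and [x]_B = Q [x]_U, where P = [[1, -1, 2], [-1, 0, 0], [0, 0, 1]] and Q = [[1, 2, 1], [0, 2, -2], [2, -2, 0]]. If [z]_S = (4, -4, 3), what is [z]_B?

(9, -14, 36)

First [z]_U = P [z]_S = (14, -4, 3).
Then [z]_B = Q [z]_U = (9, -14, 36).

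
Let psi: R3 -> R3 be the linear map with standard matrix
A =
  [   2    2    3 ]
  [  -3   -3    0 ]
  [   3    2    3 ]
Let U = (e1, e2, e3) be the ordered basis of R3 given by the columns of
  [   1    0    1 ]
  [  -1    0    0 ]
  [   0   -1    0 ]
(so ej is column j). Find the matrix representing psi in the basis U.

Let P have columns e1, ..., e3. Then [psi]_U = P^(-1) A P.
Here det P = 1, so P^(-1) is integer; computing A P first and then P^(-1)(A P) gives [[0, 0, 3], [-1, 3, -3], [0, -3, -1]].

[[0, 0, 3], [-1, 3, -3], [0, -3, -1]]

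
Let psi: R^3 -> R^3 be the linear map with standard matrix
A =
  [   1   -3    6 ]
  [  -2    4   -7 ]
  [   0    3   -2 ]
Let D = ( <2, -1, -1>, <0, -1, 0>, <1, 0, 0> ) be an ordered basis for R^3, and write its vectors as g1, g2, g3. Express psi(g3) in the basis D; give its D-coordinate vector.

Column 3 of [psi]_D is the D-coordinate vector of psi(g3).
In standard coordinates psi(g3) = A g3 = <1, -2, 0>.
Converting to D: <1, -2, 0> = 0·g1 + 2g2 + g3, so the coordinate vector is <0, 2, 1>.

<0, 2, 1>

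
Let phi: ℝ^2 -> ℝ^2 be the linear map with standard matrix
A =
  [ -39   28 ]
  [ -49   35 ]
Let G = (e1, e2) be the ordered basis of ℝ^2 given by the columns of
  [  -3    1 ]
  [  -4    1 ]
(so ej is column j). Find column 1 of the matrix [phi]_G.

(-2, -1)

Compute phi(e1) = A e1 = (5, 7) in standard coordinates.
Then write this in G-coordinates: solve for y in y_1 e1 + y_2 e2 = (5, 7).
This gives y = (-2, -1), which is column 1 of [phi]_G.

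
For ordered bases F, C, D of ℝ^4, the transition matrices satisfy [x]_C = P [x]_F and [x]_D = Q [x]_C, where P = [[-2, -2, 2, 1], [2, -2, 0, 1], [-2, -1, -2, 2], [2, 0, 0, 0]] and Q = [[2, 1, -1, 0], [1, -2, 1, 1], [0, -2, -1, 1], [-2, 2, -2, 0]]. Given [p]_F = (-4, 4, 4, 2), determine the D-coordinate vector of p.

(6, 30, 20, -48)

First [p]_C = P [p]_F = (10, -14, 0, -8).
Then [p]_D = Q [p]_C = (6, 30, 20, -48).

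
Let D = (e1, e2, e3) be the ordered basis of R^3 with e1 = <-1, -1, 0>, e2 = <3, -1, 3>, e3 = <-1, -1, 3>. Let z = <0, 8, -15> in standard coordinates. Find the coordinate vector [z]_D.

[z]_D is the unique c with M c = z, where M has columns e1, ..., e3.
Row-reducing the augmented matrix [M | z] gives c = (-3, -2, -3).
Check: -3e1 - 2e2 - 3e3 = <0, 8, -15>.

<-3, -2, -3>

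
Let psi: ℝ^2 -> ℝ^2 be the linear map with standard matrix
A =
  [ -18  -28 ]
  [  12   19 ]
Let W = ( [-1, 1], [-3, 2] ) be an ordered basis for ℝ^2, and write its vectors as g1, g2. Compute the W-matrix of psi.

[[1, 2], [3, 0]]

With P the matrix whose columns are g1, g2, [psi]_W = P^(-1) A P.
Column by column: psi(g1) = A g1 = [-10, 7]; its W-coordinates [1, 3] give column 1.
Continuing for each basis vector yields [psi]_W = [[1, 2], [3, 0]].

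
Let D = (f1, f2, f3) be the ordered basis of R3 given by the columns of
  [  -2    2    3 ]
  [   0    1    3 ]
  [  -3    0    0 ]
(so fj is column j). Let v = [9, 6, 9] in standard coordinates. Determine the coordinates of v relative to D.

[-3, -3, 3]

[v]_D is the unique c with M c = v, where M has columns f1, ..., f3.
Row-reducing the augmented matrix [M | v] gives c = (-3, -3, 3).
Check: -3f1 - 3f2 + 3f3 = [9, 6, 9].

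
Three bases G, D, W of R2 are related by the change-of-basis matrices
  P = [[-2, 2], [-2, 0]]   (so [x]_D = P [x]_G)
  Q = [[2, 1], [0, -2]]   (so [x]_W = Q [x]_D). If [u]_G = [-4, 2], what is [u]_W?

[32, -16]

Apply P to get D-coordinates [12, 8], then Q to get W-coordinates.
The result is [u]_W = [32, -16].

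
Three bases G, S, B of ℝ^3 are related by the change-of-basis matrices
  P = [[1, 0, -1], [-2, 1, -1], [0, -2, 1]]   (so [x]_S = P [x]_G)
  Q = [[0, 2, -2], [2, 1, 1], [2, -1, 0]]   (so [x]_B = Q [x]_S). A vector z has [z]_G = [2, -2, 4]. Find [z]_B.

[-36, -6, 6]

Apply P to get S-coordinates [-2, -10, 8], then Q to get B-coordinates.
The result is [z]_B = [-36, -6, 6].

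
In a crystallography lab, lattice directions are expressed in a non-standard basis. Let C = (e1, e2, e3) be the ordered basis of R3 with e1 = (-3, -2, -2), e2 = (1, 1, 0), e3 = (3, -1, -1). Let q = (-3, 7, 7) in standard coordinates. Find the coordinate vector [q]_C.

(-2, 0, -3)

Write q = c_1 e1 + ... + c_3 e3 and solve for the c_i.
Gaussian elimination on [M | q] yields c = (-2, 0, -3).
Check: -2e1 + 0·e2 - 3e3 = (-3, 7, 7).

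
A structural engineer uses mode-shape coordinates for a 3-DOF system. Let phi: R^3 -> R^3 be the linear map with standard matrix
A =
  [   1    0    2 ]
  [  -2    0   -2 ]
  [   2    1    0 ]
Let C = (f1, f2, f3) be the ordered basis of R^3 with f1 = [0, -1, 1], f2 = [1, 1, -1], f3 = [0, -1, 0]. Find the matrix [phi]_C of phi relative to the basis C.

[[1, 2, -1], [2, -1, 0], [3, -3, 1]]

Let P have columns f1, ..., f3. Then [phi]_C = P^(-1) A P.
Here det P = -1, so P^(-1) is integer; computing A P first and then P^(-1)(A P) gives [[1, 2, -1], [2, -1, 0], [3, -3, 1]].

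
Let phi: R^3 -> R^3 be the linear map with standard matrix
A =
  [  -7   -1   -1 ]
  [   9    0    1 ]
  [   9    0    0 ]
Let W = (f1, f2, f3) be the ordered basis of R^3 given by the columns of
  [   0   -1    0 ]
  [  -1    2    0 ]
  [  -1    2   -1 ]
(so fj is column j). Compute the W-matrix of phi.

The j-th column of [phi]_W is [phi(fj)]_W.
phi(f1) = A f1 = (2, -1, 0) = -3f1 - 2f2 - f3, so column 1 is (-3, -2, -1).
Repeating for f2, f3 and assembling the columns gives [[-3, 1, -1], [-2, -3, -1], [-1, 2, -1]].

[[-3, 1, -1], [-2, -3, -1], [-1, 2, -1]]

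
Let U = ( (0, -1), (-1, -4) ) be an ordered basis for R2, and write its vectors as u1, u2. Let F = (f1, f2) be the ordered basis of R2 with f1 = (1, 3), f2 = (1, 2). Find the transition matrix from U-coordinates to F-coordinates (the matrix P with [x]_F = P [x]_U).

Column j of P is [uj]_F, since P maps U-coordinates to F-coordinates.
Expressing u1 in F: u1 = -f1 + f2, so column 1 of P is (-1, 1).
Doing the same for each uj gives P = [[-1, -2], [1, 1]].

[[-1, -2], [1, 1]]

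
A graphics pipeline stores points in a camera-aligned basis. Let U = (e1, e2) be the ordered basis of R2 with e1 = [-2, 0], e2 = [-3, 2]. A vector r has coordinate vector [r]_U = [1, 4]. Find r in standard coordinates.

[-14, 8]

r = M [r]_U, where M has columns e1, e2.
Carrying out the matrix-vector product, r = [-14, 8].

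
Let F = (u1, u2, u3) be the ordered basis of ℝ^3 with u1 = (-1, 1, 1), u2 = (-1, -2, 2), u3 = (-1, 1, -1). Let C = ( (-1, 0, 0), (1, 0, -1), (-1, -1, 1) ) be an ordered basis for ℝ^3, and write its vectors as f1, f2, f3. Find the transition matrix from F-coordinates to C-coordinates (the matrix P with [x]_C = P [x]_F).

[[0, -1, 2], [-2, 0, 0], [-1, 2, -1]]

Let M have columns uj and N have columns fj. Then for every x, N [x]_C = x = M [x]_F, so P = N^(-1) M.
Since det N = 1, N^(-1) has integer entries; multiplying gives P = [[0, -1, 2], [-2, 0, 0], [-1, 2, -1]].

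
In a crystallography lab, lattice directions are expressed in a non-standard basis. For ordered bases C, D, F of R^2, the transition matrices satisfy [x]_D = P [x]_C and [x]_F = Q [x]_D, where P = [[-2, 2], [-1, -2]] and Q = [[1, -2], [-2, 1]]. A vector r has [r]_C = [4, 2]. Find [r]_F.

Composing the changes, [r]_F = Q P [r]_C.
Q P = [[0, 6], [3, -6]]; applying this to [4, 2] gives [12, 0].

[12, 0]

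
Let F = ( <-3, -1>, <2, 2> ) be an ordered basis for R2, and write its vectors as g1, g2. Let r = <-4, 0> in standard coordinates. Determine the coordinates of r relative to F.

Write r = c_1 g1 + c_2 g2 and solve for the c_i.
System: -3c_1 + 2c_2 = -4, -c_1 + 2c_2 = 0; solving gives c_1 = 2, c_2 = 1.
Check: 2g1 + g2 = <-4, 0>.

<2, 1>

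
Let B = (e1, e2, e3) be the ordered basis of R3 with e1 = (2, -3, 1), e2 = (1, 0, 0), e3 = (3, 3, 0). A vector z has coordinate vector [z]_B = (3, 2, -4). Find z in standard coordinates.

By definition z = 3e1 + 2e2 - 4e3.
Summing componentwise gives (-4, -21, 3).

(-4, -21, 3)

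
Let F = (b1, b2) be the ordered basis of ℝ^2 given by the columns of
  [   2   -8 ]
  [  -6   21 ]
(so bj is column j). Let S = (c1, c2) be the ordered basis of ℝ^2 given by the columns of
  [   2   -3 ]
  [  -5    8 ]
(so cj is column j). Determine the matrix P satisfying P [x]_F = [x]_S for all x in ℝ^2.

[[-2, -1], [-2, 2]]

Column j of P is [bj]_S, since P maps F-coordinates to S-coordinates.
Expressing b1 in S: b1 = -2c1 - 2c2, so column 1 of P is (-2, -2).
Doing the same for each bj gives P = [[-2, -1], [-2, 2]].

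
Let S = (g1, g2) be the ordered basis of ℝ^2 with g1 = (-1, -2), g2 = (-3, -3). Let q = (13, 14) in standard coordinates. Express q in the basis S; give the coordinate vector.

Write q = c_1 g1 + c_2 g2 and solve for the c_i.
System: -c_1 - 3c_2 = 13, -2c_1 - 3c_2 = 14; solving gives c_1 = -1, c_2 = -4.
Check: -g1 - 4g2 = (13, 14).

(-1, -4)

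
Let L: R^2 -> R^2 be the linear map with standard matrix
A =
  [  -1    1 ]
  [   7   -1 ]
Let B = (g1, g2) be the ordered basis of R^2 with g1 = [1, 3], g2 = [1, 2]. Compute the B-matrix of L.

Let P have columns g1, g2. Then [L]_B = P^(-1) A P.
Here det P = -1, so P^(-1) is integer; computing A P first and then P^(-1)(A P) gives [[0, 3], [2, -2]].

[[0, 3], [2, -2]]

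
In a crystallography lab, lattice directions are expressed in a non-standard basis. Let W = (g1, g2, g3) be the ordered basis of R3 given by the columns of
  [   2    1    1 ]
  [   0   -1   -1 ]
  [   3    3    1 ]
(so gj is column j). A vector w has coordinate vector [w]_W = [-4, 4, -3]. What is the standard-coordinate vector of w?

[-7, -1, -3]

By definition w = -4g1 + 4g2 - 3g3.
Summing componentwise gives [-7, -1, -3].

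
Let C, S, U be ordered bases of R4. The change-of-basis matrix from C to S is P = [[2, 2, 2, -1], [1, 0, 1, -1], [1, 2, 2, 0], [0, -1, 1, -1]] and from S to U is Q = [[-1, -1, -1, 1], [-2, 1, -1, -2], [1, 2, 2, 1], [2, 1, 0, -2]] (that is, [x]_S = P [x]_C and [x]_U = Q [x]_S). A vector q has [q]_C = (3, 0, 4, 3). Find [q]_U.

(-25, -31, 42, 24)

Composing the changes, [q]_U = Q P [q]_C.
Q P = [[-4, -5, -4, 1], [-4, -4, -7, 3], [6, 5, 9, -4], [5, 6, 3, -1]]; applying this to (3, 0, 4, 3) gives (-25, -31, 42, 24).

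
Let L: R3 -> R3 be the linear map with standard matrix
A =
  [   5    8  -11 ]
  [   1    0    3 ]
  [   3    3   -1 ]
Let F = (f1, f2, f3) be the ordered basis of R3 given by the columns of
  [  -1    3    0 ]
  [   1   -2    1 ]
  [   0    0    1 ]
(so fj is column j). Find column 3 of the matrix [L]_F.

Column 3 of [L]_F is the F-coordinate vector of L(f3).
In standard coordinates L(f3) = A f3 = <-3, 3, 2>.
Converting to F: <-3, 3, 2> = -3f1 - 2f2 + 2f3, so the coordinate vector is <-3, -2, 2>.

<-3, -2, 2>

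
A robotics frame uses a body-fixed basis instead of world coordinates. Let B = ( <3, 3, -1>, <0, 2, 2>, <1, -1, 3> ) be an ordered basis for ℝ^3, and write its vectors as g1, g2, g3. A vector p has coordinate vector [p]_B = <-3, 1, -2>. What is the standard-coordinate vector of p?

<-11, -5, -1>

p = M [p]_B, where M has columns g1, ..., g3.
Carrying out the matrix-vector product, p = <-11, -5, -1>.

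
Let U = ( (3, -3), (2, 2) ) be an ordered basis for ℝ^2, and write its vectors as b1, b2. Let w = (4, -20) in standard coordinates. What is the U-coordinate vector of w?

(4, -4)

[w]_U is the unique c with M c = w, where M has columns b1, b2.
System: 3c_1 + 2c_2 = 4, -3c_1 + 2c_2 = -20; solving gives c_1 = 4, c_2 = -4.
Check: 4b1 - 4b2 = (4, -20).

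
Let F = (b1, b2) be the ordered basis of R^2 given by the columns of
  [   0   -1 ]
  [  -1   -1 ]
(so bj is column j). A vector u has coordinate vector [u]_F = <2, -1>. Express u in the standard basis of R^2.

The coordinates say u = 2b1 - b2; adding the scaled basis vectors gives <1, -1>.

<1, -1>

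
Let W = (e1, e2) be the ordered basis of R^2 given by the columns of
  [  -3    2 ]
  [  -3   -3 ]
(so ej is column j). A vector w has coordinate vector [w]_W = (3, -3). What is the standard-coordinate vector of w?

(-15, 0)

w = M [w]_W, where M has columns e1, e2.
Carrying out the matrix-vector product, w = (-15, 0).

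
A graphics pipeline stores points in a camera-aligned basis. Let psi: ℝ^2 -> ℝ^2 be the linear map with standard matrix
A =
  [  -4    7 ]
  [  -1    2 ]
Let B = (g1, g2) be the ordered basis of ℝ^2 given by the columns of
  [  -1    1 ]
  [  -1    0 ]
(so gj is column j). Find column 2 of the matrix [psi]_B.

Compute psi(g2) = A g2 = [-4, -1] in standard coordinates.
Then write this in B-coordinates: solve for y in y_1 g1 + y_2 g2 = [-4, -1].
This gives y = [1, -3], which is column 2 of [psi]_B.

[1, -3]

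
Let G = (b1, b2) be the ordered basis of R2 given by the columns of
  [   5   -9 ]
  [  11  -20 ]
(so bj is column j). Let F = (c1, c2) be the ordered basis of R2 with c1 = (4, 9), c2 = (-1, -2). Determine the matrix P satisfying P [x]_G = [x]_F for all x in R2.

[[1, -2], [-1, 1]]

Let M have columns bj and N have columns cj. Then for every x, N [x]_F = x = M [x]_G, so P = N^(-1) M.
Since det N = 1, N^(-1) has integer entries; multiplying gives P = [[1, -2], [-1, 1]].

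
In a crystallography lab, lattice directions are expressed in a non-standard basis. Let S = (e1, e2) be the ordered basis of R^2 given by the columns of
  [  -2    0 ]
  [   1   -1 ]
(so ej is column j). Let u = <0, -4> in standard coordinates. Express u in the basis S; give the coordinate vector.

[u]_S is the unique c with M c = u, where M has columns e1, e2.
System: -2c_1 + 0c_2 = 0, c_1 - c_2 = -4; solving gives c_1 = 0, c_2 = 4.
Check: 0·e1 + 4e2 = <0, -4>.

<0, 4>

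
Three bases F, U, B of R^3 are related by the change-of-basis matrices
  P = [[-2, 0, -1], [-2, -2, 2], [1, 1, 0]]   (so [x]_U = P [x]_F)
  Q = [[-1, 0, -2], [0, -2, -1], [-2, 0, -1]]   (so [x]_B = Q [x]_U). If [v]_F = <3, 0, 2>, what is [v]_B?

<2, 1, 13>

First [v]_U = P [v]_F = <-8, -2, 3>.
Then [v]_B = Q [v]_U = <2, 1, 13>.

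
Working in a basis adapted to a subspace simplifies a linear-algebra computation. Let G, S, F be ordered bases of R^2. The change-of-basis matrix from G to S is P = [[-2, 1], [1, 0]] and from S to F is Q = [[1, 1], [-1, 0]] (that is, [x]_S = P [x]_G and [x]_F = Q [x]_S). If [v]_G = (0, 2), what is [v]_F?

(2, -2)

First [v]_S = P [v]_G = (2, 0).
Then [v]_F = Q [v]_S = (2, -2).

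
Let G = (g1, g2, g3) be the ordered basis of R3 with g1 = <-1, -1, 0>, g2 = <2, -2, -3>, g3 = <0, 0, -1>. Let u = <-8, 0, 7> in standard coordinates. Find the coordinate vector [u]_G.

<4, -2, -1>

We seek scalars with c_1 g1 + ... + c_3 g3 = u; equivalently solve M c = u where the columns of M are g1, ..., g3.
Row-reducing the augmented matrix [M | u] gives c = (4, -2, -1).
Check: 4g1 - 2g2 - g3 = <-8, 0, 7>.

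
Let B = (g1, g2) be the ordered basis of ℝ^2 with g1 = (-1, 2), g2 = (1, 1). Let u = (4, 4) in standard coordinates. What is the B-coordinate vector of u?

[u]_B is the unique c with M c = u, where M has columns g1, g2.
System: -c_1 + c_2 = 4, 2c_1 + c_2 = 4; solving gives c_1 = 0, c_2 = 4.
Check: 0·g1 + 4g2 = (4, 4).

(0, 4)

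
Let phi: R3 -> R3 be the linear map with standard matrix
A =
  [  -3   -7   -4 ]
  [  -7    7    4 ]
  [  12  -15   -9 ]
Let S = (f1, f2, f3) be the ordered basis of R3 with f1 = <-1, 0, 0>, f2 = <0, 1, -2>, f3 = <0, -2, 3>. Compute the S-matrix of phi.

[[-3, -1, -2], [3, -3, 0], [-2, -1, 1]]

Let P have columns f1, ..., f3. Then [phi]_S = P^(-1) A P.
Here det P = 1, so P^(-1) is integer; computing A P first and then P^(-1)(A P) gives [[-3, -1, -2], [3, -3, 0], [-2, -1, 1]].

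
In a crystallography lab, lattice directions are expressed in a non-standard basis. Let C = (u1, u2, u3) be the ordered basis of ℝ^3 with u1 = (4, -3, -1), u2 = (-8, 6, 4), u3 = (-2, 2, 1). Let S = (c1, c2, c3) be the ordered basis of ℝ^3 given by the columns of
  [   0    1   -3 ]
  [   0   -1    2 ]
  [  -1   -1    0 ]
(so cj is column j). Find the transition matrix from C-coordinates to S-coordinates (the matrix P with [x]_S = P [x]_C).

Take x = uj: its C-coordinates are the j-th standard unit vector, so P e_j — column j of P — equals [uj]_S.
u1 = 0·c1 + c2 - c3, giving column 1 = (0, 1, -1); repeating for each j gives P = [[0, -2, 1], [1, -2, -2], [-1, 2, 0]].

[[0, -2, 1], [1, -2, -2], [-1, 2, 0]]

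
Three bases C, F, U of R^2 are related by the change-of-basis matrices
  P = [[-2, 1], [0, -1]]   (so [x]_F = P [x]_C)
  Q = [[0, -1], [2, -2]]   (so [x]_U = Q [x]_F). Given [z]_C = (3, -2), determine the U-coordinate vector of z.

Composing the changes, [z]_U = Q P [z]_C.
Q P = [[0, 1], [-4, 4]]; applying this to (3, -2) gives (-2, -20).

(-2, -20)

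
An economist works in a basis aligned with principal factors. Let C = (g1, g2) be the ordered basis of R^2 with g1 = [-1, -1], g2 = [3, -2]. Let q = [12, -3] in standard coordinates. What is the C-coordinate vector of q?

[-3, 3]

[q]_C is the unique c with M c = q, where M has columns g1, g2.
System: -c_1 + 3c_2 = 12, -c_1 - 2c_2 = -3; solving gives c_1 = -3, c_2 = 3.
Check: -3g1 + 3g2 = [12, -3].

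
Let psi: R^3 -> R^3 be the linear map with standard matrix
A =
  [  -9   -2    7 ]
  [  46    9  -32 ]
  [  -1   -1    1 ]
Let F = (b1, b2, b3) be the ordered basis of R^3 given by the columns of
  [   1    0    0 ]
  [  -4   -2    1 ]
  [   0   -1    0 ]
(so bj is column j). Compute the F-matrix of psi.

Let P have columns b1, ..., b3. Then [psi]_F = P^(-1) A P.
Here det P = 1, so P^(-1) is integer; computing A P first and then P^(-1)(A P) gives [[-1, -3, -2], [-3, -1, 1], [0, 0, 3]].

[[-1, -3, -2], [-3, -1, 1], [0, 0, 3]]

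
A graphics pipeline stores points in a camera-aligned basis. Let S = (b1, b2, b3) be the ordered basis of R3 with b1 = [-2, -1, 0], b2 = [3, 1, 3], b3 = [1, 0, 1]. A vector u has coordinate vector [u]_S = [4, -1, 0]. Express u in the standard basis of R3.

u = M [u]_S, where M has columns b1, ..., b3.
Carrying out the matrix-vector product, u = [-11, -5, -3].

[-11, -5, -3]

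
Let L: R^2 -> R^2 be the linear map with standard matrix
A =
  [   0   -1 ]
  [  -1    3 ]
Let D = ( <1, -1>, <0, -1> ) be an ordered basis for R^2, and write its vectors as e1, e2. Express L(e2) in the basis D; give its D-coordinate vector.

Compute L(e2) = A e2 = <1, -3> in standard coordinates.
Then write this in D-coordinates: solve for y in y_1 e1 + y_2 e2 = <1, -3>.
This gives y = <1, 2>, which is column 2 of [L]_D.

<1, 2>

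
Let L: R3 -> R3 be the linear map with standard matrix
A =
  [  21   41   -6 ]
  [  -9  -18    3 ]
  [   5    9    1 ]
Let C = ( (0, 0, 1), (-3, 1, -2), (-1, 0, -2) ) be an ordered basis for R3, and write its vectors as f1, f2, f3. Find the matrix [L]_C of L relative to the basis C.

[[1, 0, -1], [3, 3, 3], [-3, 1, 0]]

Let P have columns f1, ..., f3. Then [L]_C = P^(-1) A P.
Here det P = 1, so P^(-1) is integer; computing A P first and then P^(-1)(A P) gives [[1, 0, -1], [3, 3, 3], [-3, 1, 0]].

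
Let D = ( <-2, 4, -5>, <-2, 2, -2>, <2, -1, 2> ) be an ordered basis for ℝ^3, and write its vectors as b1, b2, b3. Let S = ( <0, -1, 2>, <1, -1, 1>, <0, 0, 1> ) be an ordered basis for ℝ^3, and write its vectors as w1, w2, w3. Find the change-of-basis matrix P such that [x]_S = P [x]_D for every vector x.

Take x = bj: its D-coordinates are the j-th standard unit vector, so P e_j — column j of P — equals [bj]_S.
b1 = -2w1 - 2w2 + w3, giving column 1 = <-2, -2, 1>; repeating for each j gives P = [[-2, 0, -1], [-2, -2, 2], [1, 0, 2]].

[[-2, 0, -1], [-2, -2, 2], [1, 0, 2]]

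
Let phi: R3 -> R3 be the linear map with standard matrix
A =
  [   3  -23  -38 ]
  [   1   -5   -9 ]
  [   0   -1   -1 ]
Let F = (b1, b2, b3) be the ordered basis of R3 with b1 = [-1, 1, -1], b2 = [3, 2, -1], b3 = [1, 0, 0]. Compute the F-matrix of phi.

The j-th column of [phi]_F is [phi(bj)]_F.
phi(b1) = A b1 = [12, 3, 0] = -3b1 + 3b2 + 0·b3, so column 1 is [-3, 3, 0].
Repeating for b2, b3 and assembling the columns gives [[-3, 0, -1], [3, 1, 1], [0, -2, -1]].

[[-3, 0, -1], [3, 1, 1], [0, -2, -1]]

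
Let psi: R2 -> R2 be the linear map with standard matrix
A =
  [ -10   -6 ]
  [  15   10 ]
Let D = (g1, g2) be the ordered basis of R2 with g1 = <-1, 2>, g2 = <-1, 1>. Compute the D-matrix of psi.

[[3, -1], [-1, -3]]

With P the matrix whose columns are g1, g2, [psi]_D = P^(-1) A P.
Column by column: psi(g1) = A g1 = <-2, 5>; its D-coordinates <3, -1> give column 1.
Continuing for each basis vector yields [psi]_D = [[3, -1], [-1, -3]].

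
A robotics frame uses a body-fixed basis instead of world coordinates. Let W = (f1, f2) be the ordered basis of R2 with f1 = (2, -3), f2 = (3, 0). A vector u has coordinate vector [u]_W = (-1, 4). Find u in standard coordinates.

The coordinates say u = -f1 + 4f2; adding the scaled basis vectors gives (10, 3).

(10, 3)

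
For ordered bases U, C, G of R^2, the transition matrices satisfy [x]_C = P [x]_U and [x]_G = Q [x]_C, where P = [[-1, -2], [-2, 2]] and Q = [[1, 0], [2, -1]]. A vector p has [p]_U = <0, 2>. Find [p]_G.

<-4, -12>

First [p]_C = P [p]_U = <-4, 4>.
Then [p]_G = Q [p]_C = <-4, -12>.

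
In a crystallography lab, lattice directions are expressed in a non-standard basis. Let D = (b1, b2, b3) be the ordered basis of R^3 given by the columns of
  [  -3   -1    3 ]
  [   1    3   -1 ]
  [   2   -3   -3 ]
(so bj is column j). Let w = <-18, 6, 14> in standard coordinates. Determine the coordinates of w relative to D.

<4, 0, -2>

We seek scalars with c_1 b1 + ... + c_3 b3 = w; equivalently solve M c = w where the columns of M are b1, ..., b3.
Gaussian elimination on [M | w] yields c = (4, 0, -2).
Check: 4b1 + 0·b2 - 2b3 = <-18, 6, 14>.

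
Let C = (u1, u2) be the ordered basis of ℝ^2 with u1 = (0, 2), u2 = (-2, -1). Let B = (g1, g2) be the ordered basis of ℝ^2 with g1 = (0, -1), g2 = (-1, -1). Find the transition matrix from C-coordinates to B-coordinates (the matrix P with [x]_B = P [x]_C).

Column j of P is [uj]_B, since P maps C-coordinates to B-coordinates.
Expressing u1 in B: u1 = -2g1 + 0·g2, so column 1 of P is (-2, 0).
Doing the same for each uj gives P = [[-2, -1], [0, 2]].

[[-2, -1], [0, 2]]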